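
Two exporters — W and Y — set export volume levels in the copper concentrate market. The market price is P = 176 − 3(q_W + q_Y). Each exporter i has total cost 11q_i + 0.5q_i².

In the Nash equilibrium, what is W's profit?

952.875

Exporter W's profit: π = q_W(176 − 3(q_W + q_Y)) − 11q_W − 0.5q_W².
∂π/∂q_W = 165 − 7q_W − 3q_Y = 0, so q_W = 165/7 − (3/7)q_Y.
The game is symmetric, so in equilibrium q_Y = q_W: the reaction function gives (10/7)q_W = 165/7, hence q_W = 16.5.
Price P = 176 − 3·33 = 77.
W's profit: (77 − 11)·16.5 − 0.5(16.5)² = 952.875.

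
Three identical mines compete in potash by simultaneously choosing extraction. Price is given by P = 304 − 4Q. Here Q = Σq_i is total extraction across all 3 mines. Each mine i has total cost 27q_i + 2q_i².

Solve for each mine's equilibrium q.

13.85

A representative mine's profit is π_i = q_i(304 − 4Q) − 27q_i − 2q_i², with Q = q_i + Σ_{j≠i} q_j.
First-order condition: 277 − 12q_i − 4Σ_{j≠i} q_j = 0.
With identical mines, set every q_j = q: then 277 − 12q − 8q = 0, i.e. q = 277/20 = 13.85.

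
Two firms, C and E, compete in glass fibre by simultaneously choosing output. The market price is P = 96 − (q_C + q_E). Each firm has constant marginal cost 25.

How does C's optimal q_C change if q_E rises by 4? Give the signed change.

Firm C's profit: π = q_C(96 − (q_C + q_E)) − 25q_C.
∂π/∂q_C = 71 − 2q_C − q_E = 0, so q_C = 35.5 − 0.5q_E.
The reaction-function slope is −0.5, so a 4-unit rise in q_E moves q_C by −0.5 × 4 = −2. C's best response falls — the actions are strategic substitutes.

-2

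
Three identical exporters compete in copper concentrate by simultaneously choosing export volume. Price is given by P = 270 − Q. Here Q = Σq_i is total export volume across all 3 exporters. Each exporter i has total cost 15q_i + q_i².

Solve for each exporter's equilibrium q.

42.5

A representative exporter's profit is π_i = q_i(270 − Q) − 15q_i − q_i², with Q = q_i + Σ_{j≠i} q_j.
First-order condition: 255 − 4q_i − Σ_{j≠i} q_j = 0.
With identical exporters, set every q_j = q: then 255 − 4q − 2q = 0, i.e. q = 255/6 = 42.5.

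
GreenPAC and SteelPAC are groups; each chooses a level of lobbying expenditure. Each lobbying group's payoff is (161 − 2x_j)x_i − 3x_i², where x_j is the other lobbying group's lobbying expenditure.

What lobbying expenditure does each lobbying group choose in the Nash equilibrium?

20.125

GreenPAC's payoff is (161 − 2x_S)x_G − 3x_G².
∂π/∂x_G = 161 − 2x_S − 6x_G = 0, so x_G = 161/6 − (1/3)x_S.
By symmetry x_S = x_G; substituting into the reaction function, (4/3)x_G = 161/6 and x_G = 20.125.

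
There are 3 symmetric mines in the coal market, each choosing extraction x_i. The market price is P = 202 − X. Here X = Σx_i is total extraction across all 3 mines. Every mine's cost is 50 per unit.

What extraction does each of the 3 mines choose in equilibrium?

38

A representative mine's profit is π_i = x_i(202 − X) − 50x_i, with X = x_i + Σ_{j≠i} x_j.
First-order condition: 152 − 2x_i − Σ_{j≠i} x_j = 0.
In a symmetric equilibrium every mine chooses the same x, so Σ_{j≠i} x_j = 2x. The condition becomes 152 − 4x = 0, giving x = 152/4 = 38.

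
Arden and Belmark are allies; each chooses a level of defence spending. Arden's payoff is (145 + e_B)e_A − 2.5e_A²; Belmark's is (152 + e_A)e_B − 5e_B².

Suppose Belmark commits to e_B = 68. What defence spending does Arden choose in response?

Expanding Arden's payoff: 145e_A + e_Be_A − 2.5e_A².
∂π/∂e_A = 145 + e_B − 5e_A = 0, so e_A = 29 + 0.2e_B.
At e_B = 68: e_A = 29 + 0.2·68 = 42.6.

42.6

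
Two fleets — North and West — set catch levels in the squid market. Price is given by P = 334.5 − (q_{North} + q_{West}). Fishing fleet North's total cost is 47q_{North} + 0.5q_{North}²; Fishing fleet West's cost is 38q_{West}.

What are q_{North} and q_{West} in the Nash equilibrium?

55.7, 120.4

Fishing fleet North's profit: π = q_{North}(334.5 − (q_{North} + q_{West})) − 47q_{North} − 0.5q_{North}².
∂π/∂q_{North} = 287.5 − 3q_{North} − q_{West} = 0, so q_{North} = 575/6 − (1/3)q_{West}.
For West: ∂π/∂q_{West} = 296.5 − 2q_{West} − q_{North} = 0 ⇒ q_{West} = 148.25 − 0.5q_{North}.
Plugging q_{West} into North's best response: q_{North} = 575/6 − (1/3)(148.25 − 0.5q_{North}) ⇒ (5/6)q_{North} = 557/12, so q_{North} = 55.7.
Then q_{West} = 148.25 − 0.5·55.7 = 120.4.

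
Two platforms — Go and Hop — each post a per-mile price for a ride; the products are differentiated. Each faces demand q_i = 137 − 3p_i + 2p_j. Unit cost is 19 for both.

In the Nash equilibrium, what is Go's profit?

2610.75

Go's profit: π = (p_{Go} − 19)(137 − 3p_{Go} + 2p_{Hop}).
∂π/∂p_{Go} = 194 − 6p_{Go} + 2p_{Hop} = 0 ⇒ p_{Go} = 97/3 + (1/3)p_{Hop}.
By symmetry p_{Hop} = p_{Go}; substituting into the reaction function, (2/3)p_{Go} = 97/3 and p_{Go} = 48.5.
q_{Go} = 137 − 3·48.5 + 2·48.5 = 88.5.
Profit = (48.5 − 19)·88.5 = 2610.75.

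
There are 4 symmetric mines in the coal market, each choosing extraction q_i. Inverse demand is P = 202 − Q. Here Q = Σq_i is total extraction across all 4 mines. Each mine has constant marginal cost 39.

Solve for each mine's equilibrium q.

A representative mine's profit is π_i = q_i(202 − Q) − 39q_i, with Q = q_i + Σ_{j≠i} q_j.
First-order condition: 163 − 2q_i − Σ_{j≠i} q_j = 0.
Imposing symmetry (q_j = q for all j) turns Σ_{j≠i} q_j into 3q, so 163 = 5q and q = 32.6.

32.6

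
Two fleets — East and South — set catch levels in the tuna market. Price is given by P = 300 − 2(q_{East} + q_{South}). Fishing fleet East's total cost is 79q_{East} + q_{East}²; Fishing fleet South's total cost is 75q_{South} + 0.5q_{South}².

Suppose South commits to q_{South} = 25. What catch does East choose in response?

28.5

Fishing fleet East's profit: π = q_{East}(300 − 2(q_{East} + q_{South})) − 79q_{East} − q_{East}².
∂π/∂q_{East} = 221 − 6q_{East} − 2q_{South} = 0, so q_{East} = 221/6 − (1/3)q_{South}.
At q_{South} = 25: q_{East} = 221/6 − (1/3)·25 = 28.5.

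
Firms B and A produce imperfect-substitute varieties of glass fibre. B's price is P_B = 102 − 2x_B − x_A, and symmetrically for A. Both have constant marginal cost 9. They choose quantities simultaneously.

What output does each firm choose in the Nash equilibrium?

Firm B's profit: π = x_B(102 − 2x_B − x_A) − 9x_B.
∂π/∂x_B = 93 − 4x_B − x_A = 0 ⇒ x_B = 23.25 − 0.25x_A.
Setting x_B = x_A in the reaction function: x_B = 23.25 − 0.25x_B, so x_B = 23.25 / 1.25 = 18.6.

18.6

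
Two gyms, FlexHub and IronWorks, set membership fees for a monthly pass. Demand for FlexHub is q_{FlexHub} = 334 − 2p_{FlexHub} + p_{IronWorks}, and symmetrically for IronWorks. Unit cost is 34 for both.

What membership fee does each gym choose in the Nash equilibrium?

FlexHub's profit: π = (p_{FlexHub} − 34)(334 − 2p_{FlexHub} + p_{IronWorks}).
∂π/∂p_{FlexHub} = 402 − 4p_{FlexHub} + p_{IronWorks} = 0 ⇒ p_{FlexHub} = 100.5 + 0.25p_{IronWorks}.
Setting p_{FlexHub} = p_{IronWorks} in the reaction function: p_{FlexHub} = 100.5 + 0.25p_{FlexHub}, so p_{FlexHub} = 100.5 / 0.75 = 134.

134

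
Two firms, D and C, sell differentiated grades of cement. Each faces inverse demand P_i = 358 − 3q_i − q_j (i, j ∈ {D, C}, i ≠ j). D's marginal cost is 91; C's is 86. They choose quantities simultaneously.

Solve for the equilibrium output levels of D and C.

Firm D's profit: π = q_D(358 − 3q_D − q_C) − 91q_D.
∂π/∂q_D = 267 − 6q_D − q_C = 0 ⇒ q_D = 44.5 − (1/6)q_C.
Similarly q_C = 136/3 − (1/6)q_D.
Substituting the second reaction function into the first: q_D = 44.5 − (1/6)(136/3 − (1/6)q_D), which gives (35/36)q_D = 665/18 ⇒ q_D = 38.
Then q_C = 136/3 − (1/6)·38 = 39.

38, 39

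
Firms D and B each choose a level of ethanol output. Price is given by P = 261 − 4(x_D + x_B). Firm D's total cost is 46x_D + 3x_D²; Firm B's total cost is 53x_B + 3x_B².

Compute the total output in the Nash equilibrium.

Firm D's profit: π = x_D(261 − 4(x_D + x_B)) − 46x_D − 3x_D².
∂π/∂x_D = 215 − 14x_D − 4x_B = 0, so x_D = 215/14 − (2/7)x_B.
By the same steps for B: x_B = 104/7 − (2/7)x_D.
Substituting the second reaction function into the first: x_D = 215/14 − (2/7)(104/7 − (2/7)x_D), which gives (45/49)x_D = 1089/98 ⇒ x_D = 12.1.
Then x_B = 104/7 − (2/7)·12.1 = 11.4.
Total output: 12.1 + 11.4 = 23.5.

23.5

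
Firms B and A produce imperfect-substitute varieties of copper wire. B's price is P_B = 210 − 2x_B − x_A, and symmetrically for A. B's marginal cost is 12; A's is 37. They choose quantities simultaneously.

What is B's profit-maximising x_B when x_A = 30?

Firm B's profit: π = x_B(210 − 2x_B − x_A) − 12x_B.
∂π/∂x_B = 198 − 4x_B − x_A = 0 ⇒ x_B = 49.5 − 0.25x_A.
At x_A = 30: x_B = 49.5 − 0.25·30 = 42.

42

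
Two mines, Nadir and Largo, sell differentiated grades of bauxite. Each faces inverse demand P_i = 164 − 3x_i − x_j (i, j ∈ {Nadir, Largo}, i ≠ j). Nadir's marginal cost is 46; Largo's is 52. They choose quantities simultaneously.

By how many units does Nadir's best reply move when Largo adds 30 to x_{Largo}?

-5

Mine Nadir's profit: π = x_{Nadir}(164 − 3x_{Nadir} − x_{Largo}) − 46x_{Nadir}.
∂π/∂x_{Nadir} = 118 − 6x_{Nadir} − x_{Largo} = 0 ⇒ x_{Nadir} = 59/3 − (1/6)x_{Largo}.
The reaction-function slope is −1/6, so a 30-unit rise in x_{Largo} moves x_{Nadir} by −1/6 × 30 = −5. Nadir's best response falls — the actions are strategic substitutes.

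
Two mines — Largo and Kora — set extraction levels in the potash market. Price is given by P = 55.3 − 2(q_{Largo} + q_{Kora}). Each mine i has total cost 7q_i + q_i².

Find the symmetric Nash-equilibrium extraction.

6.0375

Mine Largo's profit: π = q_{Largo}(55.3 − 2(q_{Largo} + q_{Kora})) − 7q_{Largo} − q_{Largo}².
∂π/∂q_{Largo} = 48.3 − 6q_{Largo} − 2q_{Kora} = 0, so q_{Largo} = 8.05 − (1/3)q_{Kora}.
Setting q_{Largo} = q_{Kora} in the reaction function: q_{Largo} = 8.05 − (1/3)q_{Largo}, so q_{Largo} = 8.05 / (4/3) = 6.0375.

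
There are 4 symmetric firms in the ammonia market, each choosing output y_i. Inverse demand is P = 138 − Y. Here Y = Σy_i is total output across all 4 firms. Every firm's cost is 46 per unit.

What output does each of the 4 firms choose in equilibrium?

18.4

A representative firm's profit is π_i = y_i(138 − Y) − 46y_i, with Y = y_i + Σ_{j≠i} y_j.
First-order condition: 92 − 2y_i − Σ_{j≠i} y_j = 0.
Imposing symmetry (y_j = y for all j) turns Σ_{j≠i} y_j into 3y, so 92 = 5y and y = 18.4.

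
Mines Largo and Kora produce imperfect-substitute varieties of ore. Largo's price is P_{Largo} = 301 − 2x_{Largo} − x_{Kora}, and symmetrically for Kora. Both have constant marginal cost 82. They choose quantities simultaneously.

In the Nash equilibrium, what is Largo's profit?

3836.88

Mine Largo's profit: π = x_{Largo}(301 − 2x_{Largo} − x_{Kora}) − 82x_{Largo}.
∂π/∂x_{Largo} = 219 − 4x_{Largo} − x_{Kora} = 0 ⇒ x_{Largo} = 54.75 − 0.25x_{Kora}.
The game is symmetric, so in equilibrium x_{Kora} = x_{Largo}: the reaction function gives 1.25x_{Largo} = 54.75, hence x_{Largo} = 43.8.
P_{Largo} = 301 − 2·43.8 − 43.8 = 169.6.
Profit = (169.6 − 82)·43.8 = 3836.88.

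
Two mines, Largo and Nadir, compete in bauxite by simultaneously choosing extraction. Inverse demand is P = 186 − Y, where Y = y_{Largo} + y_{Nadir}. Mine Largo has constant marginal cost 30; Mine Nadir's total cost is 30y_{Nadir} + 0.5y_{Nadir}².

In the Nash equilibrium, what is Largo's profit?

Mine Largo's profit: π = y_{Largo}(186 − (y_{Largo} + y_{Nadir})) − 30y_{Largo}.
∂π/∂y_{Largo} = 156 − 2y_{Largo} − y_{Nadir} = 0, so y_{Largo} = 78 − 0.5y_{Nadir}.
For Nadir: ∂π/∂y_{Nadir} = 156 − 3y_{Nadir} − y_{Largo} = 0 ⇒ y_{Nadir} = 52 − (1/3)y_{Largo}.
Plugging y_{Nadir} into Largo's best response: y_{Largo} = 78 − 0.5(52 − (1/3)y_{Largo}) ⇒ (5/6)y_{Largo} = 52, so y_{Largo} = 62.4.
Then y_{Nadir} = 52 − (1/3)·62.4 = 31.2.
Price P = 186 − 93.6 = 92.4.
Largo's profit: (92.4 − 30)·62.4 = 3893.76.

3893.76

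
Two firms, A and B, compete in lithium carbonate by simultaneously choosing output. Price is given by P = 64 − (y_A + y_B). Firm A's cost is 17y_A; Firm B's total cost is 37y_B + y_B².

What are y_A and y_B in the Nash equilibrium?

Firm A's profit: π = y_A(64 − (y_A + y_B)) − 17y_A.
∂π/∂y_A = 47 − 2y_A − y_B = 0, so y_A = 23.5 − 0.5y_B.
For B: ∂π/∂y_B = 27 − 4y_B − y_A = 0 ⇒ y_B = 6.75 − 0.25y_A.
Solving the two reaction functions simultaneously: (1 − (−0.5)(−0.25))y_A = 23.5 − 0.5·6.75, so 0.875y_A = 20.125 and y_A = 23.
Then y_B = 6.75 − 0.25·23 = 1.

23, 1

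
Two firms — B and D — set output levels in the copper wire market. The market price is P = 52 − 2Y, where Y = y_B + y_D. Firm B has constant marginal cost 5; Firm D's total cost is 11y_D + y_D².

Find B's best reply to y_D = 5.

Firm B's profit: π = y_B(52 − 2(y_B + y_D)) − 5y_B.
∂π/∂y_B = 47 − 4y_B − 2y_D = 0, so y_B = 11.75 − 0.5y_D.
At y_D = 5: y_B = 11.75 − 0.5·5 = 9.25.

9.25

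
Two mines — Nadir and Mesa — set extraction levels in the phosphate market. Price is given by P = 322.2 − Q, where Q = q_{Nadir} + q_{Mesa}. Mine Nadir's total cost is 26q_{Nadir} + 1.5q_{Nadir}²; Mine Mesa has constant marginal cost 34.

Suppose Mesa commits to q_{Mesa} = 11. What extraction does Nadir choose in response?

57.04

Mine Nadir's profit: π = q_{Nadir}(322.2 − (q_{Nadir} + q_{Mesa})) − 26q_{Nadir} − 1.5q_{Nadir}².
∂π/∂q_{Nadir} = 296.2 − 5q_{Nadir} − q_{Mesa} = 0, so q_{Nadir} = 59.24 − 0.2q_{Mesa}.
At q_{Mesa} = 11: q_{Nadir} = 59.24 − 0.2·11 = 57.04.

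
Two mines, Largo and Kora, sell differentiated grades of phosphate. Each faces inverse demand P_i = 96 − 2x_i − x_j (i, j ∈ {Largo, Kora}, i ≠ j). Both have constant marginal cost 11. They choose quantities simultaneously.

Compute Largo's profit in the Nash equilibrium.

Mine Largo's profit: π = x_{Largo}(96 − 2x_{Largo} − x_{Kora}) − 11x_{Largo}.
∂π/∂x_{Largo} = 85 − 4x_{Largo} − x_{Kora} = 0 ⇒ x_{Largo} = 21.25 − 0.25x_{Kora}.
By symmetry x_{Kora} = x_{Largo}; substituting into the reaction function, 1.25x_{Largo} = 21.25 and x_{Largo} = 17.
P_{Largo} = 96 − 2·17 − 17 = 45.
Profit = (45 − 11)·17 = 578.

578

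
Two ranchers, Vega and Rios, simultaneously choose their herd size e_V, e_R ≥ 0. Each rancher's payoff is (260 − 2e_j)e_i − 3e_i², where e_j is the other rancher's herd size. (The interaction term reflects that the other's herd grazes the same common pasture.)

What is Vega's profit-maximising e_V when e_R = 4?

Vega's payoff is (260 − 2e_R)e_V − 3e_V².
∂π/∂e_V = 260 − 2e_R − 6e_V = 0, so e_V = 130/3 − (1/3)e_R.
At e_R = 4: e_V = 130/3 − (1/3)·4 = 42.

42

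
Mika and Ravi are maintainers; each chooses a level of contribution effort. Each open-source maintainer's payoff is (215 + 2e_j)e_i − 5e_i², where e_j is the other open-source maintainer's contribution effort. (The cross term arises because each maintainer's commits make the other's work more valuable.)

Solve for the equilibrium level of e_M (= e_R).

Mika's payoff is (215 + 2e_R)e_M − 5e_M².
∂π/∂e_M = 215 + 2e_R − 10e_M = 0, so e_M = 21.5 + 0.2e_R.
The game is symmetric, so in equilibrium e_R = e_M: the reaction function gives 0.8e_M = 21.5, hence e_M = 26.875.

26.875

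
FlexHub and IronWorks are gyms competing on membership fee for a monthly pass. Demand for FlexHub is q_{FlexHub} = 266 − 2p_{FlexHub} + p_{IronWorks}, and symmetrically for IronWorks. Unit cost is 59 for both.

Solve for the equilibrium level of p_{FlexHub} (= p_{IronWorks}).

128

FlexHub's profit: π = (p_{FlexHub} − 59)(266 − 2p_{FlexHub} + p_{IronWorks}).
∂π/∂p_{FlexHub} = 384 − 4p_{FlexHub} + p_{IronWorks} = 0 ⇒ p_{FlexHub} = 96 + 0.25p_{IronWorks}.
The game is symmetric, so in equilibrium p_{IronWorks} = p_{FlexHub}: the reaction function gives 0.75p_{FlexHub} = 96, hence p_{FlexHub} = 128.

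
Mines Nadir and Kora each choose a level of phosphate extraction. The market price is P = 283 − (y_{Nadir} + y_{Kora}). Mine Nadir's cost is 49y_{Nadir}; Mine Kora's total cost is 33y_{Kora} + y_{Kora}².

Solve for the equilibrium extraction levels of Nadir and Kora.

98, 38

Mine Nadir's profit: π = y_{Nadir}(283 − (y_{Nadir} + y_{Kora})) − 49y_{Nadir}.
∂π/∂y_{Nadir} = 234 − 2y_{Nadir} − y_{Kora} = 0, so y_{Nadir} = 117 − 0.5y_{Kora}.
For Kora: ∂π/∂y_{Kora} = 250 − 4y_{Kora} − y_{Nadir} = 0 ⇒ y_{Kora} = 62.5 − 0.25y_{Nadir}.
Substituting the second reaction function into the first: y_{Nadir} = 117 − 0.5(62.5 − 0.25y_{Nadir}), which gives 0.875y_{Nadir} = 85.75 ⇒ y_{Nadir} = 98.
Then y_{Kora} = 62.5 − 0.25·98 = 38.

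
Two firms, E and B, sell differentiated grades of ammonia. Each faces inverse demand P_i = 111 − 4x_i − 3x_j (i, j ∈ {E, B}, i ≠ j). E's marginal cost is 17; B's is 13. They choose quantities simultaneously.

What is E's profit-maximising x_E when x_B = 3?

Firm E's profit: π = x_E(111 − 4x_E − 3x_B) − 17x_E.
∂π/∂x_E = 94 − 8x_E − 3x_B = 0 ⇒ x_E = 11.75 − 0.375x_B.
At x_B = 3: x_E = 11.75 − 0.375·3 = 10.625.

10.625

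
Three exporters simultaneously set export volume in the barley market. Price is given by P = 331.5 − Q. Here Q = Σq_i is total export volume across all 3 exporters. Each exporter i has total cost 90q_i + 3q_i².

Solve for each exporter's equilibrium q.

A representative exporter's profit is π_i = q_i(331.5 − Q) − 90q_i − 3q_i², with Q = q_i + Σ_{j≠i} q_j.
First-order condition: 241.5 − 8q_i − Σ_{j≠i} q_j = 0.
In a symmetric equilibrium every exporter chooses the same q, so Σ_{j≠i} q_j = 2q. The condition becomes 241.5 − 10q = 0, giving q = 241.5/10 = 24.15.

24.15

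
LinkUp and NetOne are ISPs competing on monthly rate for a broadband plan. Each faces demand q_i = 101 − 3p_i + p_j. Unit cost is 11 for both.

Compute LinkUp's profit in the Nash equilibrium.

748.92

LinkUp's profit: π = (p_{LinkUp} − 11)(101 − 3p_{LinkUp} + p_{NetOne}).
∂π/∂p_{LinkUp} = 134 − 6p_{LinkUp} + p_{NetOne} = 0 ⇒ p_{LinkUp} = 67/3 + (1/6)p_{NetOne}.
Setting p_{LinkUp} = p_{NetOne} in the reaction function: p_{LinkUp} = 67/3 + (1/6)p_{LinkUp}, so p_{LinkUp} = (67/3) / (5/6) = 26.8.
q_{LinkUp} = 101 − 3·26.8 + 26.8 = 47.4.
Profit = (26.8 − 11)·47.4 = 748.92.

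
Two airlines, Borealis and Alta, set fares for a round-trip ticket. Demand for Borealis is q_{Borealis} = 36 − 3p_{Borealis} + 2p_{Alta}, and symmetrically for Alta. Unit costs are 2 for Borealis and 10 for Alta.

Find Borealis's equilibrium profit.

Borealis's profit: π = (p_{Borealis} − 2)(36 − 3p_{Borealis} + 2p_{Alta}).
∂π/∂p_{Borealis} = 42 − 6p_{Borealis} + 2p_{Alta} = 0 ⇒ p_{Borealis} = 7 + (1/3)p_{Alta}.
Similarly p_{Alta} = 11 + (1/3)p_{Borealis}.
Substituting the second reaction function into the first: p_{Borealis} = 7 + (1/3)(11 + (1/3)p_{Borealis}), which gives (8/9)p_{Borealis} = 32/3 ⇒ p_{Borealis} = 12.
Then p_{Alta} = 11 + (1/3)·12 = 15.
q_{Borealis} = 36 − 3·12 + 2·15 = 30.
Profit = (12 − 2)·30 = 300.

300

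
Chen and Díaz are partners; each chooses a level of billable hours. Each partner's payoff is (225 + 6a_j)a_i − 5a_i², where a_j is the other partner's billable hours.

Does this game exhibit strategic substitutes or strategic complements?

strategic complements

Chen's payoff is (225 + 6a_D)a_C − 5a_C².
∂π/∂a_C = 225 + 6a_D − 10a_C = 0, so a_C = 22.5 + 0.6a_D.
The best-response slope da_C/da_D = 0.6 > 0: the reaction function is upward-sloping, so the choices are strategic complements.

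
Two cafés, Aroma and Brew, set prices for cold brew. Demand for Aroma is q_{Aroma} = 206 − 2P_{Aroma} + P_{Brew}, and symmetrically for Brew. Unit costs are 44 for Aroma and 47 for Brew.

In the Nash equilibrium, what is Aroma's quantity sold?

Aroma's profit: π = (P_{Aroma} − 44)(206 − 2P_{Aroma} + P_{Brew}).
∂π/∂P_{Aroma} = 294 − 4P_{Aroma} + P_{Brew} = 0 ⇒ P_{Aroma} = 73.5 + 0.25P_{Brew}.
Similarly P_{Brew} = 75 + 0.25P_{Aroma}.
Solving the two reaction functions simultaneously: (1 − (0.25)(0.25))P_{Aroma} = 73.5 + 0.25·75, so 0.9375P_{Aroma} = 92.25 and P_{Aroma} = 98.4.
Then P_{Brew} = 75 + 0.25·98.4 = 99.6.
q_{Aroma} = 206 − 2·98.4 + 99.6 = 108.8.

108.8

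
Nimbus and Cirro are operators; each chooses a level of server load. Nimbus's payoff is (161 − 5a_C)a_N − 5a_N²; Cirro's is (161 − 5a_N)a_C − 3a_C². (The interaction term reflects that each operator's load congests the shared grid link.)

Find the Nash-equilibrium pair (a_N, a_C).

Expanding Nimbus's payoff: 161a_N − 5a_Ca_N − 5a_N².
∂π/∂a_N = 161 − 5a_C − 10a_N = 0, so a_N = 16.1 − 0.5a_C.
Likewise for Cirro: a_C = 161/6 − (5/6)a_N.
Substituting the second reaction function into the first: a_N = 16.1 − 0.5(161/6 − (5/6)a_N), which gives (7/12)a_N = 161/60 ⇒ a_N = 4.6.
Then a_C = 161/6 − (5/6)·4.6 = 23.

4.6, 23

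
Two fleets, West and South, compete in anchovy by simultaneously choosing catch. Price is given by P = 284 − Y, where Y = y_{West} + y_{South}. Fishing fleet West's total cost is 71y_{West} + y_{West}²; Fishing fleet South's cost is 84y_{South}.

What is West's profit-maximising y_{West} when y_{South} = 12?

Fishing fleet West's profit: π = y_{West}(284 − (y_{West} + y_{South})) − 71y_{West} − y_{West}².
∂π/∂y_{West} = 213 − 4y_{West} − y_{South} = 0, so y_{West} = 53.25 − 0.25y_{South}.
At y_{South} = 12: y_{West} = 53.25 − 0.25·12 = 50.25.

50.25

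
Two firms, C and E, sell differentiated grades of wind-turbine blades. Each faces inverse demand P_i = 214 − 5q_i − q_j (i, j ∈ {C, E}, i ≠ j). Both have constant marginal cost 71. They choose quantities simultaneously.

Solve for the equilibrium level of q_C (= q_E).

13

Firm C's profit: π = q_C(214 − 5q_C − q_E) − 71q_C.
∂π/∂q_C = 143 − 10q_C − q_E = 0 ⇒ q_C = 14.3 − 0.1q_E.
Setting q_C = q_E in the reaction function: q_C = 14.3 − 0.1q_C, so q_C = 14.3 / 1.1 = 13.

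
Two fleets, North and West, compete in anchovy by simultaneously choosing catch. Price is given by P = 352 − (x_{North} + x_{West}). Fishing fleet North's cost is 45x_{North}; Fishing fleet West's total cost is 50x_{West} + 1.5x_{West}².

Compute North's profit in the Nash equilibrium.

18769

Fishing fleet North's profit: π = x_{North}(352 − (x_{North} + x_{West})) − 45x_{North}.
∂π/∂x_{North} = 307 − 2x_{North} − x_{West} = 0, so x_{North} = 153.5 − 0.5x_{West}.
For West: ∂π/∂x_{West} = 302 − 5x_{West} − x_{North} = 0 ⇒ x_{West} = 60.4 − 0.2x_{North}.
Plugging x_{West} into North's best response: x_{North} = 153.5 − 0.5(60.4 − 0.2x_{North}) ⇒ 0.9x_{North} = 123.3, so x_{North} = 137.
Then x_{West} = 60.4 − 0.2·137 = 33.
Price P = 352 − 170 = 182.
North's profit: (182 − 45)·137 = 18769.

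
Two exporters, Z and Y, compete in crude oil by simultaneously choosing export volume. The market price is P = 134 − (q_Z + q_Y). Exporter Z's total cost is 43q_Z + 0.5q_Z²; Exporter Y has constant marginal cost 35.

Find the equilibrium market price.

76.2

Exporter Z's profit: π = q_Z(134 − (q_Z + q_Y)) − 43q_Z − 0.5q_Z².
∂π/∂q_Z = 91 − 3q_Z − q_Y = 0, so q_Z = 91/3 − (1/3)q_Y.
For Y: ∂π/∂q_Y = 99 − 2q_Y − q_Z = 0 ⇒ q_Y = 49.5 − 0.5q_Z.
Solving the two reaction functions simultaneously: (1 − (−1/3)(−0.5))q_Z = 91/3 − (1/3)·49.5, so (5/6)q_Z = 83/6 and q_Z = 16.6.
Then q_Y = 49.5 − 0.5·16.6 = 41.2.
Equilibrium price: P = 134 − 57.8 = 76.2.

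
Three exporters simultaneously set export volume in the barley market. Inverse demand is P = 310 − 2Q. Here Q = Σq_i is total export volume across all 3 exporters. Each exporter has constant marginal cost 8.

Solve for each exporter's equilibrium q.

37.75

A representative exporter's profit is π_i = q_i(310 − 2Q) − 8q_i, with Q = q_i + Σ_{j≠i} q_j.
First-order condition: 302 − 4q_i − 2Σ_{j≠i} q_j = 0.
With identical exporters, set every q_j = q: then 302 − 4q − 4q = 0, i.e. q = 302/8 = 37.75.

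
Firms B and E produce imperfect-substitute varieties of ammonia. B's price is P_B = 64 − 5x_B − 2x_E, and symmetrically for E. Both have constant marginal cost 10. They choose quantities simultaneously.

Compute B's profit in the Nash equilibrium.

Firm B's profit: π = x_B(64 − 5x_B − 2x_E) − 10x_B.
∂π/∂x_B = 54 − 10x_B − 2x_E = 0 ⇒ x_B = 5.4 − 0.2x_E.
By symmetry x_E = x_B; substituting into the reaction function, 1.2x_B = 5.4 and x_B = 4.5.
P_B = 64 − 5·4.5 − 2·4.5 = 32.5.
Profit = (32.5 − 10)·4.5 = 101.25.

101.25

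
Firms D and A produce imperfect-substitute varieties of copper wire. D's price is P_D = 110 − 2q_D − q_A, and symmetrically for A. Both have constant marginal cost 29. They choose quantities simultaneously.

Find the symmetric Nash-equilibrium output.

Firm D's profit: π = q_D(110 − 2q_D − q_A) − 29q_D.
∂π/∂q_D = 81 − 4q_D − q_A = 0 ⇒ q_D = 20.25 − 0.25q_A.
By symmetry q_A = q_D; substituting into the reaction function, 1.25q_D = 20.25 and q_D = 16.2.

16.2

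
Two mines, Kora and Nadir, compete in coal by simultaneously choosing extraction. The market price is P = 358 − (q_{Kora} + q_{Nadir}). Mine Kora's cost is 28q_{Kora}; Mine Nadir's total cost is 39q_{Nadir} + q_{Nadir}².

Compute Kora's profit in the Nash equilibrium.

Mine Kora's profit: π = q_{Kora}(358 − (q_{Kora} + q_{Nadir})) − 28q_{Kora}.
∂π/∂q_{Kora} = 330 − 2q_{Kora} − q_{Nadir} = 0, so q_{Kora} = 165 − 0.5q_{Nadir}.
For Nadir: ∂π/∂q_{Nadir} = 319 − 4q_{Nadir} − q_{Kora} = 0 ⇒ q_{Nadir} = 79.75 − 0.25q_{Kora}.
Plugging q_{Nadir} into Kora's best response: q_{Kora} = 165 − 0.5(79.75 − 0.25q_{Kora}) ⇒ 0.875q_{Kora} = 125.125, so q_{Kora} = 143.
Then q_{Nadir} = 79.75 − 0.25·143 = 44.
Price P = 358 − 187 = 171.
Kora's profit: (171 − 28)·143 = 20449.

20449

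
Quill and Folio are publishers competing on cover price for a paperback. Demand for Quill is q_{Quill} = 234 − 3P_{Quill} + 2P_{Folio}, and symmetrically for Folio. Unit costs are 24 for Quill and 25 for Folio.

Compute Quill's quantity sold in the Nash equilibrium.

Quill's profit: π = (P_{Quill} − 24)(234 − 3P_{Quill} + 2P_{Folio}).
∂π/∂P_{Quill} = 306 − 6P_{Quill} + 2P_{Folio} = 0 ⇒ P_{Quill} = 51 + (1/3)P_{Folio}.
Similarly P_{Folio} = 51.5 + (1/3)P_{Quill}.
Solving the two reaction functions simultaneously: (1 − (1/3)(1/3))P_{Quill} = 51 + (1/3)·51.5, so (8/9)P_{Quill} = 409/6 and P_{Quill} = 76.6875.
Then P_{Folio} = 51.5 + (1/3)·76.6875 = 77.0625.
q_{Quill} = 234 − 3·76.6875 + 2·77.0625 = 158.0625.

158.0625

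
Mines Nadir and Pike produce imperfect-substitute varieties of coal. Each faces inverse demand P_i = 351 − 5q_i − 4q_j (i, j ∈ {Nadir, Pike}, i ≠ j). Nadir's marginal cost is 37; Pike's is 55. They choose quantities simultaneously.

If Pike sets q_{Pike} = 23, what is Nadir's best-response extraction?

22.2

Mine Nadir's profit: π = q_{Nadir}(351 − 5q_{Nadir} − 4q_{Pike}) − 37q_{Nadir}.
∂π/∂q_{Nadir} = 314 − 10q_{Nadir} − 4q_{Pike} = 0 ⇒ q_{Nadir} = 31.4 − 0.4q_{Pike}.
At q_{Pike} = 23: q_{Nadir} = 31.4 − 0.4·23 = 22.2.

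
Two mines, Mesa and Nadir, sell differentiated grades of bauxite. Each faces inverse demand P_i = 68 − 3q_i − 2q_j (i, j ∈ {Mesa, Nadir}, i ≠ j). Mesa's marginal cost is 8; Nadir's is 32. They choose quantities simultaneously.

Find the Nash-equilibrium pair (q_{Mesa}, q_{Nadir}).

Mine Mesa's profit: π = q_{Mesa}(68 − 3q_{Mesa} − 2q_{Nadir}) − 8q_{Mesa}.
∂π/∂q_{Mesa} = 60 − 6q_{Mesa} − 2q_{Nadir} = 0 ⇒ q_{Mesa} = 10 − (1/3)q_{Nadir}.
Similarly q_{Nadir} = 6 − (1/3)q_{Mesa}.
Solving the two reaction functions simultaneously: (1 − (−1/3)(−1/3))q_{Mesa} = 10 − (1/3)·6, so (8/9)q_{Mesa} = 8 and q_{Mesa} = 9.
Then q_{Nadir} = 6 − (1/3)·9 = 3.

9, 3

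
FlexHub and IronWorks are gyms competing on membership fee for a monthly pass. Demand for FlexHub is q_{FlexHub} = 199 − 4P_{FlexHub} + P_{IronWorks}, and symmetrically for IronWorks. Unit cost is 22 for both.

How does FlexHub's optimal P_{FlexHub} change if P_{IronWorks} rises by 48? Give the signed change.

FlexHub's profit: π = (P_{FlexHub} − 22)(199 − 4P_{FlexHub} + P_{IronWorks}).
∂π/∂P_{FlexHub} = 287 − 8P_{FlexHub} + P_{IronWorks} = 0 ⇒ P_{FlexHub} = 35.875 + 0.125P_{IronWorks}.
The reaction-function slope is 0.125, so a 48-unit rise in P_{IronWorks} moves P_{FlexHub} by 0.125 × 48 = 6. FlexHub's best response rises — the actions are strategic complements.

6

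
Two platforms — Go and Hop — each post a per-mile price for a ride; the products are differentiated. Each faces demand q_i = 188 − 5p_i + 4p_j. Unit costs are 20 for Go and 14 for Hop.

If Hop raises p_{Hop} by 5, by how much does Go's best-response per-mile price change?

Go's profit: π = (p_{Go} − 20)(188 − 5p_{Go} + 4p_{Hop}).
∂π/∂p_{Go} = 288 − 10p_{Go} + 4p_{Hop} = 0 ⇒ p_{Go} = 28.8 + 0.4p_{Hop}.
The reaction-function slope is 0.4, so a 5-unit rise in p_{Hop} moves p_{Go} by 0.4 × 5 = 2. Go's best response rises — the actions are strategic complements.

2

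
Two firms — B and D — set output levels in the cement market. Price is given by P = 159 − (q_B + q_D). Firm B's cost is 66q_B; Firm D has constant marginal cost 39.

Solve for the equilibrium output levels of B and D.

Firm B's profit: π = q_B(159 − (q_B + q_D)) − 66q_B.
∂π/∂q_B = 93 − 2q_B − q_D = 0, so q_B = 46.5 − 0.5q_D.
By the same steps for D: q_D = 60 − 0.5q_B.
Solving the two reaction functions simultaneously: (1 − (−0.5)(−0.5))q_B = 46.5 − 0.5·60, so 0.75q_B = 16.5 and q_B = 22.
Then q_D = 60 − 0.5·22 = 49.

22, 49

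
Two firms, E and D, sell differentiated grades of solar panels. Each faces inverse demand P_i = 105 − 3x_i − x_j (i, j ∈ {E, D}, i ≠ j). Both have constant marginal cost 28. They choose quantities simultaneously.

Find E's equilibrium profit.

Firm E's profit: π = x_E(105 − 3x_E − x_D) − 28x_E.
∂π/∂x_E = 77 − 6x_E − x_D = 0 ⇒ x_E = 77/6 − (1/6)x_D.
The game is symmetric, so in equilibrium x_D = x_E: the reaction function gives (7/6)x_E = 77/6, hence x_E = 11.
P_E = 105 − 3·11 − 11 = 61.
Profit = (61 − 28)·11 = 363.

363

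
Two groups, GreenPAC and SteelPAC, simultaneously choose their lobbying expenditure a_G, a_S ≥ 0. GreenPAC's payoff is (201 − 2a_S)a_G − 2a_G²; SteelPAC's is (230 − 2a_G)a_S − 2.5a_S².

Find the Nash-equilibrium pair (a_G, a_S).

34.0625, 32.375

Expanding GreenPAC's payoff: 201a_G − 2a_Sa_G − 2a_G².
∂π/∂a_G = 201 − 2a_S − 4a_G = 0, so a_G = 50.25 − 0.5a_S.
Likewise for SteelPAC: a_S = 46 − 0.4a_G.
Substituting the second reaction function into the first: a_G = 50.25 − 0.5(46 − 0.4a_G), which gives 0.8a_G = 27.25 ⇒ a_G = 34.0625.
Then a_S = 46 − 0.4·34.0625 = 32.375.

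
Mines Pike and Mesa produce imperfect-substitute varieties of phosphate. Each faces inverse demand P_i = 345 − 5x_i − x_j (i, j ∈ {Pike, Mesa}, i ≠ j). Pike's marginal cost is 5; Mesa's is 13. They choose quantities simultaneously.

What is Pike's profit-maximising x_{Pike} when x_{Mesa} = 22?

Mine Pike's profit: π = x_{Pike}(345 − 5x_{Pike} − x_{Mesa}) − 5x_{Pike}.
∂π/∂x_{Pike} = 340 − 10x_{Pike} − x_{Mesa} = 0 ⇒ x_{Pike} = 34 − 0.1x_{Mesa}.
At x_{Mesa} = 22: x_{Pike} = 34 − 0.1·22 = 31.8.

31.8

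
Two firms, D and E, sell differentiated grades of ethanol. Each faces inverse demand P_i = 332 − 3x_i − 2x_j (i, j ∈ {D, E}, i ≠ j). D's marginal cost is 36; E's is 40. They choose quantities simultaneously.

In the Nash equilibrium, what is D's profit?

Firm D's profit: π = x_D(332 − 3x_D − 2x_E) − 36x_D.
∂π/∂x_D = 296 − 6x_D − 2x_E = 0 ⇒ x_D = 148/3 − (1/3)x_E.
Similarly x_E = 146/3 − (1/3)x_D.
Solving the two reaction functions simultaneously: (1 − (−1/3)(−1/3))x_D = 148/3 − (1/3)·(146/3), so (8/9)x_D = 298/9 and x_D = 37.25.
Then x_E = 146/3 − (1/3)·37.25 = 36.25.
P_D = 332 − 3·37.25 − 2·36.25 = 147.75.
Profit = (147.75 − 36)·37.25 = 4162.6875.

4162.6875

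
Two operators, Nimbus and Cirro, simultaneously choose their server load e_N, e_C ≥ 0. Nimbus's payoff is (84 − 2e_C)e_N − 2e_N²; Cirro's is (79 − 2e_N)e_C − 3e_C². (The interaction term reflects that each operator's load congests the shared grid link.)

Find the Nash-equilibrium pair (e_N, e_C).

17.3, 7.4

Expanding Nimbus's payoff: 84e_N − 2e_Ce_N − 2e_N².
∂π/∂e_N = 84 − 2e_C − 4e_N = 0, so e_N = 21 − 0.5e_C.
Likewise for Cirro: e_C = 79/6 − (1/3)e_N.
Substituting the second reaction function into the first: e_N = 21 − 0.5(79/6 − (1/3)e_N), which gives (5/6)e_N = 173/12 ⇒ e_N = 17.3.
Then e_C = 79/6 − (1/3)·17.3 = 7.4.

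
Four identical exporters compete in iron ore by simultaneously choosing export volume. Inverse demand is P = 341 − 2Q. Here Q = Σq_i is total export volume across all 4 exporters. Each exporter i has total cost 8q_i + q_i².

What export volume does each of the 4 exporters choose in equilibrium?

A representative exporter's profit is π_i = q_i(341 − 2Q) − 8q_i − q_i², with Q = q_i + Σ_{j≠i} q_j.
First-order condition: 333 − 6q_i − 2Σ_{j≠i} q_j = 0.
In a symmetric equilibrium every exporter chooses the same q, so Σ_{j≠i} q_j = 3q. The condition becomes 333 − 12q = 0, giving q = 333/12 = 27.75.

27.75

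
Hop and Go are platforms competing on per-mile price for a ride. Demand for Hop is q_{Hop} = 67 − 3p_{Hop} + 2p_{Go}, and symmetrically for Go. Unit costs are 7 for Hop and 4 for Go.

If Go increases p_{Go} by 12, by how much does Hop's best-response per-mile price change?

Hop's profit: π = (p_{Hop} − 7)(67 − 3p_{Hop} + 2p_{Go}).
∂π/∂p_{Hop} = 88 − 6p_{Hop} + 2p_{Go} = 0 ⇒ p_{Hop} = 44/3 + (1/3)p_{Go}.
The reaction-function slope is 1/3, so a 12-unit rise in p_{Go} moves p_{Hop} by 1/3 × 12 = 4. Hop's best response rises — the actions are strategic complements.

4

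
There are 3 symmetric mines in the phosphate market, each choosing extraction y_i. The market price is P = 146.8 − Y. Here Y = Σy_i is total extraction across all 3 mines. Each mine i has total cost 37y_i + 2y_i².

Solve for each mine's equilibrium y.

13.725

A representative mine's profit is π_i = y_i(146.8 − Y) − 37y_i − 2y_i², with Y = y_i + Σ_{j≠i} y_j.
First-order condition: 109.8 − 6y_i − Σ_{j≠i} y_j = 0.
Imposing symmetry (y_j = y for all j) turns Σ_{j≠i} y_j into 2y, so 109.8 = 8y and y = 13.725.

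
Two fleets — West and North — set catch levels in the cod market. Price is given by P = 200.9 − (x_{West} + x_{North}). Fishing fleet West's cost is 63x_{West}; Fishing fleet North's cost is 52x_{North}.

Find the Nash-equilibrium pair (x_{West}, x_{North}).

42.3, 53.3

Fishing fleet West's profit: π = x_{West}(200.9 − (x_{West} + x_{North})) − 63x_{West}.
∂π/∂x_{West} = 137.9 − 2x_{West} − x_{North} = 0, so x_{West} = 68.95 − 0.5x_{North}.
By the same steps for North: x_{North} = 74.45 − 0.5x_{West}.
Solving the two reaction functions simultaneously: (1 − (−0.5)(−0.5))x_{West} = 68.95 − 0.5·74.45, so 0.75x_{West} = 31.725 and x_{West} = 42.3.
Then x_{North} = 74.45 − 0.5·42.3 = 53.3.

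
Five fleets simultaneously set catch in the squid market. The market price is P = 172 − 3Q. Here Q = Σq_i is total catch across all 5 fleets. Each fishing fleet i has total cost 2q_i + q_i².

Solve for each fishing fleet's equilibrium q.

8.5

A representative fishing fleet's profit is π_i = q_i(172 − 3Q) − 2q_i − q_i², with Q = q_i + Σ_{j≠i} q_j.
First-order condition: 170 − 8q_i − 3Σ_{j≠i} q_j = 0.
Imposing symmetry (q_j = q for all j) turns Σ_{j≠i} q_j into 4q, so 170 = 20q and q = 8.5.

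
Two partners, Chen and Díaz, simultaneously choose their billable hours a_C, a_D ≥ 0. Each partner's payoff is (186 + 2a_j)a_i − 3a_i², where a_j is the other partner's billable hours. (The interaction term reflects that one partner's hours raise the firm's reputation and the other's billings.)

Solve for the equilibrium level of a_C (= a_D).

46.5

Chen's payoff is (186 + 2a_D)a_C − 3a_C².
∂π/∂a_C = 186 + 2a_D − 6a_C = 0, so a_C = 31 + (1/3)a_D.
The game is symmetric, so in equilibrium a_D = a_C: the reaction function gives (2/3)a_C = 31, hence a_C = 46.5.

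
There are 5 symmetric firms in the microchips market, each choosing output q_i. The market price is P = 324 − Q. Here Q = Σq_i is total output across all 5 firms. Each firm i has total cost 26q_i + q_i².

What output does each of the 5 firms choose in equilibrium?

37.25

A representative firm's profit is π_i = q_i(324 − Q) − 26q_i − q_i², with Q = q_i + Σ_{j≠i} q_j.
First-order condition: 298 − 4q_i − Σ_{j≠i} q_j = 0.
In a symmetric equilibrium every firm chooses the same q, so Σ_{j≠i} q_j = 4q. The condition becomes 298 − 8q = 0, giving q = 298/8 = 37.25.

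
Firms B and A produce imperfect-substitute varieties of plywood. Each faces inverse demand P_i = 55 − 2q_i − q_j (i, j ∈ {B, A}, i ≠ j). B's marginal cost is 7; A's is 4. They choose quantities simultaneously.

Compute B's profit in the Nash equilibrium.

176.72

Firm B's profit: π = q_B(55 − 2q_B − q_A) − 7q_B.
∂π/∂q_B = 48 − 4q_B − q_A = 0 ⇒ q_B = 12 − 0.25q_A.
Similarly q_A = 12.75 − 0.25q_B.
Solving the two reaction functions simultaneously: (1 − (−0.25)(−0.25))q_B = 12 − 0.25·12.75, so 0.9375q_B = 8.8125 and q_B = 9.4.
Then q_A = 12.75 − 0.25·9.4 = 10.4.
P_B = 55 − 2·9.4 − 10.4 = 25.8.
Profit = (25.8 − 7)·9.4 = 176.72.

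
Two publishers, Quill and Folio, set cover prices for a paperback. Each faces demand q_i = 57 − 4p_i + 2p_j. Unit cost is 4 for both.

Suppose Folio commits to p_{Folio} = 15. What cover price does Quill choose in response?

12.875

Quill's profit: π = (p_{Quill} − 4)(57 − 4p_{Quill} + 2p_{Folio}).
∂π/∂p_{Quill} = 73 − 8p_{Quill} + 2p_{Folio} = 0 ⇒ p_{Quill} = 9.125 + 0.25p_{Folio}.
At p_{Folio} = 15: p_{Quill} = 9.125 + 0.25·15 = 12.875.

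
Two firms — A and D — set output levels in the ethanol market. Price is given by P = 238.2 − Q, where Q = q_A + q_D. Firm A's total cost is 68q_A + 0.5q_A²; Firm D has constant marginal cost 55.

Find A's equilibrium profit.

1482.7104

Firm A's profit: π = q_A(238.2 − (q_A + q_D)) − 68q_A − 0.5q_A².
∂π/∂q_A = 170.2 − 3q_A − q_D = 0, so q_A = 851/15 − (1/3)q_D.
For D: ∂π/∂q_D = 183.2 − 2q_D − q_A = 0 ⇒ q_D = 91.6 − 0.5q_A.
Plugging q_D into A's best response: q_A = 851/15 − (1/3)(91.6 − 0.5q_A) ⇒ (5/6)q_A = 26.2, so q_A = 31.44.
Then q_D = 91.6 − 0.5·31.44 = 75.88.
Price P = 238.2 − 107.32 = 130.88.
A's profit: (130.88 − 68)·31.44 − 0.5(31.44)² = 1482.7104.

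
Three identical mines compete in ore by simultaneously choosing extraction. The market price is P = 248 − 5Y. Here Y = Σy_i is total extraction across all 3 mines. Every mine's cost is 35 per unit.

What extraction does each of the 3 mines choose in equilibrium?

A representative mine's profit is π_i = y_i(248 − 5Y) − 35y_i, with Y = y_i + Σ_{j≠i} y_j.
First-order condition: 213 − 10y_i − 5Σ_{j≠i} y_j = 0.
With identical mines, set every y_j = y: then 213 − 10y − 10y = 0, i.e. y = 213/20 = 10.65.

10.65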